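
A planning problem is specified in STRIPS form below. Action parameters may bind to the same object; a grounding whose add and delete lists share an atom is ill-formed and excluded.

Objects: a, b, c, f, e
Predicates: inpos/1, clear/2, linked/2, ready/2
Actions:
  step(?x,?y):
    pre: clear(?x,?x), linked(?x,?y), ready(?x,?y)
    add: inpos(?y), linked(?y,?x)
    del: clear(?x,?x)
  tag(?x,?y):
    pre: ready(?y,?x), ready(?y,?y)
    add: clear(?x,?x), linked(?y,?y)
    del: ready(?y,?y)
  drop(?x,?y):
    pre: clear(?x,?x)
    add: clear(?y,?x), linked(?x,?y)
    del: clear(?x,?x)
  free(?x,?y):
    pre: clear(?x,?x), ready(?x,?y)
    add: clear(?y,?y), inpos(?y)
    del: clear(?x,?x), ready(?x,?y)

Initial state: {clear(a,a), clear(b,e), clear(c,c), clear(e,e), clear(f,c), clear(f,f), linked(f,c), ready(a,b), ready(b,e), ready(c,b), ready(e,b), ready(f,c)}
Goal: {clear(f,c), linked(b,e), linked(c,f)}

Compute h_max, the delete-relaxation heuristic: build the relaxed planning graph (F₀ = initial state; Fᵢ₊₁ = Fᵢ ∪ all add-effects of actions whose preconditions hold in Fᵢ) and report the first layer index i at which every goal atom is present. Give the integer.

F0 = init (12 atoms)
F1 = F0 ∪ {clear(a,c), clear(a,e), clear(a,f), clear(b,a), clear(b,b), clear(b,c), clear(b,f), clear(c,a), clear(c,e), clear(c,f), clear(e,a), clear(e,c), clear(e,f), clear(f,a), clear(f,e), inpos(b), inpos(c), linked(a,b), linked(a,c), linked(a,e), linked(a,f), linked(c,a), linked(c,b), linked(c,e), linked(c,f), linked(e,a), linked(e,b), linked(e,c), linked(e,f), linked(f,a), linked(f,b), linked(f,e)}  (44 atoms)
F2 = F1 ∪ {clear(a,b), clear(c,b), clear(e,b), clear(f,b), inpos(e), linked(b,a), linked(b,c), linked(b,e), linked(b,f)}  (53 atoms)
goal ⊆ F2  ⇒  h_max = 2

2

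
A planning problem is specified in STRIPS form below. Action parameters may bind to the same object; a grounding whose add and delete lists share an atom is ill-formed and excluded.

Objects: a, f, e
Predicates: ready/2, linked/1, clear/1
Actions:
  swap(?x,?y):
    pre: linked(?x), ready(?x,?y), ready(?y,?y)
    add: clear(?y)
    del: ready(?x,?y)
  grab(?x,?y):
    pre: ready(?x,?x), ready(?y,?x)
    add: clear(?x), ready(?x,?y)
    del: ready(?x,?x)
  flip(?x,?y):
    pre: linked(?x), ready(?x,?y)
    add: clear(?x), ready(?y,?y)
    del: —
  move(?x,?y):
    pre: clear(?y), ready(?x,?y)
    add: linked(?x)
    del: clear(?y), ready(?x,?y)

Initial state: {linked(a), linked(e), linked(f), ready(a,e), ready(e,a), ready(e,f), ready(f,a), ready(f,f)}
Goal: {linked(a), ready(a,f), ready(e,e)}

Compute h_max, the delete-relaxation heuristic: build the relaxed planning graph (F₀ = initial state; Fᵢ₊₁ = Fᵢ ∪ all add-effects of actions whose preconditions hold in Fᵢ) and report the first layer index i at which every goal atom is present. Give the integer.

2

F0 = init (8 atoms)
F1 = F0 ∪ {clear(a), clear(e), clear(f), ready(a,a), ready(e,e), ready(f,e)}  (14 atoms)
F2 = F1 ∪ {ready(a,f)}  (15 atoms)
goal ⊆ F2  ⇒  h_max = 2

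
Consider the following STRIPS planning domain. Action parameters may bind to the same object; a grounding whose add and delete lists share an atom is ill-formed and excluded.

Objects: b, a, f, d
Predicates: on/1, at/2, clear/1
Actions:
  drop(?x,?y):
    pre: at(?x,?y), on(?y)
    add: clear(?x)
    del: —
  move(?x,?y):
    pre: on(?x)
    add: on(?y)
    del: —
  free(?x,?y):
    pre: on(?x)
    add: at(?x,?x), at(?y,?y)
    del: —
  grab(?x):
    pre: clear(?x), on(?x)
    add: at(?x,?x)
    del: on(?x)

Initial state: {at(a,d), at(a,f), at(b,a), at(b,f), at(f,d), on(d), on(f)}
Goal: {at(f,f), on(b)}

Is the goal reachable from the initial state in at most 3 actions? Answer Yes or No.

1. move(f,b)  →  {at(a,d), at(a,f), at(b,a), at(b,f), at(f,d), on(b), on(d), on(f)}
2. free(b,f)  →  {at(a,d), at(a,f), at(b,a), at(b,b), at(b,f), at(f,d), at(f,f), on(b), on(d), on(f)}
optimal plan length = 2; 2 ≤ 3

Yes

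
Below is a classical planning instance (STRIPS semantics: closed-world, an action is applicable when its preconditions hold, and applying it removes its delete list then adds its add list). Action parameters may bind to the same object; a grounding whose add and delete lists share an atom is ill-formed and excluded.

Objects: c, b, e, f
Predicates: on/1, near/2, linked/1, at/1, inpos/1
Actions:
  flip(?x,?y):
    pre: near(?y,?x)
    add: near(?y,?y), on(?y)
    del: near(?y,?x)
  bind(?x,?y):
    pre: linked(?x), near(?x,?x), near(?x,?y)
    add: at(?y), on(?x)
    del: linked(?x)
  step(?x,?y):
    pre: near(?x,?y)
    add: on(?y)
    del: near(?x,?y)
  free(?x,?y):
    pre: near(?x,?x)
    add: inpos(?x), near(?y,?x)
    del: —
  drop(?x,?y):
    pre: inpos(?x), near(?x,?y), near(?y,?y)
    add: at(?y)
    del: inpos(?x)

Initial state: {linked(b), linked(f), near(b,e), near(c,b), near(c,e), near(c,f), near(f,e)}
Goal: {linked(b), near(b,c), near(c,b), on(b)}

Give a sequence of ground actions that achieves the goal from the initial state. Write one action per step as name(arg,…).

1. flip(e,c)  →  {linked(b), linked(f), near(b,e), near(c,b), near(c,c), near(c,f), near(f,e), on(c)}
2. flip(e,b)  →  {linked(b), linked(f), near(b,b), near(c,b), near(c,c), near(c,f), near(f,e), on(b), on(c)}
3. free(c,b)  →  {inpos(c), linked(b), linked(f), near(b,b), near(b,c), near(c,b), near(c,c), near(c,f), near(f,e), on(b), on(c)}

flip(e,c); flip(e,b); free(c,b)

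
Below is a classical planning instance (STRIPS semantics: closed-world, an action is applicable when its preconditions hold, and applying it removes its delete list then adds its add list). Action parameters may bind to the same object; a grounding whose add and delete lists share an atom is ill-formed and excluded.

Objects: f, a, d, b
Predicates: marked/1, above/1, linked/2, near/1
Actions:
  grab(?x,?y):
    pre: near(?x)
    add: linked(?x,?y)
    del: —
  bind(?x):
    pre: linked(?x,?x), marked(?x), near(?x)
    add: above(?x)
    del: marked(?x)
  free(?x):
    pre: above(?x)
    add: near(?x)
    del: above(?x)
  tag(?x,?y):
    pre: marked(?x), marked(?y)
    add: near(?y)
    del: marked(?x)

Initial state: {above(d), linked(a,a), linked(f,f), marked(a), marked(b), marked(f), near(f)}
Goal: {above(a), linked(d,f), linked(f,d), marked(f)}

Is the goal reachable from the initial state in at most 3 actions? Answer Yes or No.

1. grab(f,d)  →  {above(d), linked(a,a), linked(f,d), linked(f,f), marked(a), marked(b), marked(f), near(f)}
2. free(d)  →  {linked(a,a), linked(f,d), linked(f,f), marked(a), marked(b), marked(f), near(d), near(f)}
3. grab(d,f)  →  {linked(a,a), linked(d,f), linked(f,d), linked(f,f), marked(a), marked(b), marked(f), near(d), near(f)}
4. tag(b,a)  →  {linked(a,a), linked(d,f), linked(f,d), linked(f,f), marked(a), marked(f), near(a), near(d), near(f)}
5. bind(a)  →  {above(a), linked(a,a), linked(d,f), linked(f,d), linked(f,f), marked(f), near(a), near(d), near(f)}
optimal plan length = 5; 5 > 3

No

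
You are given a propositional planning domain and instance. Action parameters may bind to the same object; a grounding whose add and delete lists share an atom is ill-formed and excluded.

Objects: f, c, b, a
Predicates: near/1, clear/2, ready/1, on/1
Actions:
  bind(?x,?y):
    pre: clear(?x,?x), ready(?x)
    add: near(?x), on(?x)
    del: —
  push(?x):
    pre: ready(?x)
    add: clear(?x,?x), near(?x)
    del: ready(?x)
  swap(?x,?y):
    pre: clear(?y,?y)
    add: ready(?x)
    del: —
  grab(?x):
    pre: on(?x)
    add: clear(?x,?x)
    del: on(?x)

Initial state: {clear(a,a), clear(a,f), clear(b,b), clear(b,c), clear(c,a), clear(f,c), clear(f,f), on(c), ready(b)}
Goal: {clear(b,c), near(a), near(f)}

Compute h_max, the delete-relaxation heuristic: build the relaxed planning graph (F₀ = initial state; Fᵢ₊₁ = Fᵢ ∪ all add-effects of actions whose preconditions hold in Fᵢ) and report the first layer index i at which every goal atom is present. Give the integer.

F0 = init (9 atoms)
F1 = F0 ∪ {clear(c,c), near(b), on(b), ready(a), ready(c), ready(f)}  (15 atoms)
F2 = F1 ∪ {near(a), near(c), near(f), on(a), on(f)}  (20 atoms)
goal ⊆ F2  ⇒  h_max = 2

2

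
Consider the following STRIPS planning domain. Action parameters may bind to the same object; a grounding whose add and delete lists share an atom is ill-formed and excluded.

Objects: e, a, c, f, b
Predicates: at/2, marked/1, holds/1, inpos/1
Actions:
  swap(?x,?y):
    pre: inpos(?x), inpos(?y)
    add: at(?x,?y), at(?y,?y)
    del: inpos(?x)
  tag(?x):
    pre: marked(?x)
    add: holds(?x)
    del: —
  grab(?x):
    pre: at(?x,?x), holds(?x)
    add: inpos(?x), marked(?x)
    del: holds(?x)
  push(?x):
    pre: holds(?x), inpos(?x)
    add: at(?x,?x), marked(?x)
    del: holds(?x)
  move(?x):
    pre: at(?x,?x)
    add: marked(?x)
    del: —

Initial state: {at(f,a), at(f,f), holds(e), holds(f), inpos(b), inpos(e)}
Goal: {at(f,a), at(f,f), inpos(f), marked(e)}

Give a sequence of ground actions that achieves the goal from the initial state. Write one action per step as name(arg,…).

1. grab(f)  →  {at(f,a), at(f,f), holds(e), inpos(b), inpos(e), inpos(f), marked(f)}
2. push(e)  →  {at(e,e), at(f,a), at(f,f), inpos(b), inpos(e), inpos(f), marked(e), marked(f)}

grab(f); push(e)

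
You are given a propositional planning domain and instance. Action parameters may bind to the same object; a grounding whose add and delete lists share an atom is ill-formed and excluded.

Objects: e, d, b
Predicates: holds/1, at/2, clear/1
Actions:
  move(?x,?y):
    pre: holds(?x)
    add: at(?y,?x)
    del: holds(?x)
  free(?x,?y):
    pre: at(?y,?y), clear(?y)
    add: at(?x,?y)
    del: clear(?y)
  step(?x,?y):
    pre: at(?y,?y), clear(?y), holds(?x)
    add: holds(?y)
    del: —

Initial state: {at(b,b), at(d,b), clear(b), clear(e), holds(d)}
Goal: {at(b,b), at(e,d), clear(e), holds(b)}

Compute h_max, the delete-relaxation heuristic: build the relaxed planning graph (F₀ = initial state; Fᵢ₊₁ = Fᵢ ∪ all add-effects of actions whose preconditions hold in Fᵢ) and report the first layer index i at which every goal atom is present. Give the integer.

F0 = init (5 atoms)
F1 = F0 ∪ {at(b,d), at(d,d), at(e,b), at(e,d), holds(b)}  (10 atoms)
goal ⊆ F1  ⇒  h_max = 1

1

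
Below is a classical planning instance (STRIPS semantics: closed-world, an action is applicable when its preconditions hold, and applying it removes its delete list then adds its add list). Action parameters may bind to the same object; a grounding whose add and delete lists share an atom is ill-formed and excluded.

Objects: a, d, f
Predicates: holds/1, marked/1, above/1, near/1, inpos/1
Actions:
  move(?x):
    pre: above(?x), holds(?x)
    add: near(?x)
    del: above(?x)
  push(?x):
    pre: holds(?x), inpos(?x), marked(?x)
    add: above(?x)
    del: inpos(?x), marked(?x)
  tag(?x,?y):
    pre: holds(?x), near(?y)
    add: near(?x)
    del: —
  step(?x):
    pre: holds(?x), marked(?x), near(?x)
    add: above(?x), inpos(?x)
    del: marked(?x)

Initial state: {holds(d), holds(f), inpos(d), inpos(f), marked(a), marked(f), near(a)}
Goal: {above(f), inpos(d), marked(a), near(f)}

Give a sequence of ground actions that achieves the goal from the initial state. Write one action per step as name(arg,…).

push(f); tag(f,a)

1. push(f)  →  {above(f), holds(d), holds(f), inpos(d), marked(a), near(a)}
2. tag(f,a)  →  {above(f), holds(d), holds(f), inpos(d), marked(a), near(a), near(f)}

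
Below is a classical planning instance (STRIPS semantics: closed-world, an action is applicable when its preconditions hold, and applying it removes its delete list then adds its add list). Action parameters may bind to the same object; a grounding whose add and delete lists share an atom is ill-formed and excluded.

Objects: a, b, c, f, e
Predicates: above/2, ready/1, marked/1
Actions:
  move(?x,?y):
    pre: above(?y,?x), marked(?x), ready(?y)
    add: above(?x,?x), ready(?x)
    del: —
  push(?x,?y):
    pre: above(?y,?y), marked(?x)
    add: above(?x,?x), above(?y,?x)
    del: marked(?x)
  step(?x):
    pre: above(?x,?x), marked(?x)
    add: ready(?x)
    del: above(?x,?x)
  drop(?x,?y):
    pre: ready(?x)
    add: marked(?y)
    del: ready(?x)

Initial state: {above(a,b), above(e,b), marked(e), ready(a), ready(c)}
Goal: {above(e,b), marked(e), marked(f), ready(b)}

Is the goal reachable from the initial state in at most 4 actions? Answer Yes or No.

Yes

1. drop(c,b)  →  {above(a,b), above(e,b), marked(b), marked(e), ready(a)}
2. move(b,a)  →  {above(a,b), above(b,b), above(e,b), marked(b), marked(e), ready(a), ready(b)}
3. drop(a,f)  →  {above(a,b), above(b,b), above(e,b), marked(b), marked(e), marked(f), ready(b)}
optimal plan length = 3; 3 ≤ 4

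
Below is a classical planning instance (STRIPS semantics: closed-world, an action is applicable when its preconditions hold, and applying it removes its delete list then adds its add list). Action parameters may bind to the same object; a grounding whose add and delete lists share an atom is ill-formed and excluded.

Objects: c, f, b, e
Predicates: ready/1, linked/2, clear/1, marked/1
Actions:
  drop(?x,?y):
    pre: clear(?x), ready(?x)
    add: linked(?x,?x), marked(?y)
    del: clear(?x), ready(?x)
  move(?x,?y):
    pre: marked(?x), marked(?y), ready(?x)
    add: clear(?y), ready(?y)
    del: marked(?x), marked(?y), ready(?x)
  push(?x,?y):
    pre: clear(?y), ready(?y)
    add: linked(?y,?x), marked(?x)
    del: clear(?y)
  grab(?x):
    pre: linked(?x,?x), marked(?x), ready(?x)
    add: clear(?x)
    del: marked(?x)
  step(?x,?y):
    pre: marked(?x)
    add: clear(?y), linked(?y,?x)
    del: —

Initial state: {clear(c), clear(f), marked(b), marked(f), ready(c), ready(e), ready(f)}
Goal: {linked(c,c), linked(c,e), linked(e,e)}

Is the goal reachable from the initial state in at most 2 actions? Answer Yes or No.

1. drop(c,e)  →  {clear(f), linked(c,c), marked(b), marked(e), marked(f), ready(e), ready(f)}
2. step(e,c)  →  {clear(c), clear(f), linked(c,c), linked(c,e), marked(b), marked(e), marked(f), ready(e), ready(f)}
3. step(e,e)  →  {clear(c), clear(e), clear(f), linked(c,c), linked(c,e), linked(e,e), marked(b), marked(e), marked(f), ready(e), ready(f)}
optimal plan length = 3; 3 > 2

No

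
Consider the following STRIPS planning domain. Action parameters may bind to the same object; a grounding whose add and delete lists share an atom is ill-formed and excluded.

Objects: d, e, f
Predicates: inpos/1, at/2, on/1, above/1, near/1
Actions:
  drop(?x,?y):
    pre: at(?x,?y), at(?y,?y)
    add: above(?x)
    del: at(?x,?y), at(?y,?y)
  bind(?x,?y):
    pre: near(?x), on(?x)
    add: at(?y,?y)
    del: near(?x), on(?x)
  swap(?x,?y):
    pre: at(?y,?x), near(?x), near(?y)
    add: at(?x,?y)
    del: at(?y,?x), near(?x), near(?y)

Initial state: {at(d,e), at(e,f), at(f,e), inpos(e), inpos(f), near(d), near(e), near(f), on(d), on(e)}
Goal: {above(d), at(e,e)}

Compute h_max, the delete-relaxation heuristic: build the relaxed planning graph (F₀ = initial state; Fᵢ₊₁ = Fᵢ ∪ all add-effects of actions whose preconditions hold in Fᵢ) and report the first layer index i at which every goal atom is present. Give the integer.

F0 = init (10 atoms)
F1 = F0 ∪ {at(d,d), at(e,d), at(e,e), at(f,f)}  (14 atoms)
F2 = F1 ∪ {above(d), above(e), above(f)}  (17 atoms)
goal ⊆ F2  ⇒  h_max = 2

2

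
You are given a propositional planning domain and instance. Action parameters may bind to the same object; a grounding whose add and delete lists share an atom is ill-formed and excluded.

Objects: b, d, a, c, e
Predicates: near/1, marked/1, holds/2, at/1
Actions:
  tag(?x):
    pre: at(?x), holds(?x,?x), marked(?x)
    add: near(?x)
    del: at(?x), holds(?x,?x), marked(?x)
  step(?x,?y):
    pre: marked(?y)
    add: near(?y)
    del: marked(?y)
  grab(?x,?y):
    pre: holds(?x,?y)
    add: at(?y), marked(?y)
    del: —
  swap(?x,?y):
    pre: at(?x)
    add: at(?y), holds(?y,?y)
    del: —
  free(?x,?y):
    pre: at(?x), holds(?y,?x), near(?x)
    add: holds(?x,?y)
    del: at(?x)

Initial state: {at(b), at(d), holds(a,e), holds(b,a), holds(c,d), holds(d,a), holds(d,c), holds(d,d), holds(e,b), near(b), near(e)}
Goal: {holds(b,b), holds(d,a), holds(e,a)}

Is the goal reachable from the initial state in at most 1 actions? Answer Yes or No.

1. grab(a,e)  →  {at(b), at(d), at(e), holds(a,e), holds(b,a), holds(c,d), holds(d,a), holds(d,c), holds(d,d), holds(e,b), marked(e), near(b), near(e)}
2. swap(b,b)  →  {at(b), at(d), at(e), holds(a,e), holds(b,a), holds(b,b), holds(c,d), holds(d,a), holds(d,c), holds(d,d), holds(e,b), marked(e), near(b), near(e)}
3. free(e,a)  →  {at(b), at(d), holds(a,e), holds(b,a), holds(b,b), holds(c,d), holds(d,a), holds(d,c), holds(d,d), holds(e,a), holds(e,b), marked(e), near(b), near(e)}
optimal plan length = 3; 3 > 1

No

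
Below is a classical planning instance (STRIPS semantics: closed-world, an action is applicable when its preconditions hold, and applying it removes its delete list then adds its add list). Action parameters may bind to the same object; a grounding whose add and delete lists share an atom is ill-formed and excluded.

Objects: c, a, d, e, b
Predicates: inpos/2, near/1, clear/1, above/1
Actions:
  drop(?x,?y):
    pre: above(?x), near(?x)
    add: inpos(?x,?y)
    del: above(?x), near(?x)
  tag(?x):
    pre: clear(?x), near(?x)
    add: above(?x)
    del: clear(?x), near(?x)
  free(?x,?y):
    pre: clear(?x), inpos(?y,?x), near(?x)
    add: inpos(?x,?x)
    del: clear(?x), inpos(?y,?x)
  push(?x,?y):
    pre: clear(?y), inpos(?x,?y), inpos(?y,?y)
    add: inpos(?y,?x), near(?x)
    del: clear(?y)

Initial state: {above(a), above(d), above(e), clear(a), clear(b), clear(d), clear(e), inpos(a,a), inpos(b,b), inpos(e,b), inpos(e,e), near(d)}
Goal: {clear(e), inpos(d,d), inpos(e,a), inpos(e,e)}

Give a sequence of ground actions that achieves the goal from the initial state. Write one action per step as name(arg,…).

drop(d,d); push(e,b); drop(e,a)

1. drop(d,d)  →  {above(a), above(e), clear(a), clear(b), clear(d), clear(e), inpos(a,a), inpos(b,b), inpos(d,d), inpos(e,b), inpos(e,e)}
2. push(e,b)  →  {above(a), above(e), clear(a), clear(d), clear(e), inpos(a,a), inpos(b,b), inpos(b,e), inpos(d,d), inpos(e,b), inpos(e,e), near(e)}
3. drop(e,a)  →  {above(a), clear(a), clear(d), clear(e), inpos(a,a), inpos(b,b), inpos(b,e), inpos(d,d), inpos(e,a), inpos(e,b), inpos(e,e)}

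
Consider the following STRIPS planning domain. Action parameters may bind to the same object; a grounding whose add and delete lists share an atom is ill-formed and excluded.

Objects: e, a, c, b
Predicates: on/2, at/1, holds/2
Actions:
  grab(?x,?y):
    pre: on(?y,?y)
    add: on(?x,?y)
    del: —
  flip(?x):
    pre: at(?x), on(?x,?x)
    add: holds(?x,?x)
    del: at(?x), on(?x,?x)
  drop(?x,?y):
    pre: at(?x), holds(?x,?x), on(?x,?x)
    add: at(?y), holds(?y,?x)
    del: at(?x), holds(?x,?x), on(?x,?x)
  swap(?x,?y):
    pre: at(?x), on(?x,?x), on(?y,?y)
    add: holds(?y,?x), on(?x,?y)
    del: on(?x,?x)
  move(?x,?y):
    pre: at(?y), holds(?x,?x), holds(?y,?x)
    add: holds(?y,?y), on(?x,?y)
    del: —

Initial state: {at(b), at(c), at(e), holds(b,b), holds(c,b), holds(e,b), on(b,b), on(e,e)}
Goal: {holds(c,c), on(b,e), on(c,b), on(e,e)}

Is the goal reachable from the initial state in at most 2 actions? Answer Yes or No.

1. grab(c,b)  →  {at(b), at(c), at(e), holds(b,b), holds(c,b), holds(e,b), on(b,b), on(c,b), on(e,e)}
2. grab(b,e)  →  {at(b), at(c), at(e), holds(b,b), holds(c,b), holds(e,b), on(b,b), on(b,e), on(c,b), on(e,e)}
3. move(b,c)  →  {at(b), at(c), at(e), holds(b,b), holds(c,b), holds(c,c), holds(e,b), on(b,b), on(b,c), on(b,e), on(c,b), on(e,e)}
optimal plan length = 3; 3 > 2

No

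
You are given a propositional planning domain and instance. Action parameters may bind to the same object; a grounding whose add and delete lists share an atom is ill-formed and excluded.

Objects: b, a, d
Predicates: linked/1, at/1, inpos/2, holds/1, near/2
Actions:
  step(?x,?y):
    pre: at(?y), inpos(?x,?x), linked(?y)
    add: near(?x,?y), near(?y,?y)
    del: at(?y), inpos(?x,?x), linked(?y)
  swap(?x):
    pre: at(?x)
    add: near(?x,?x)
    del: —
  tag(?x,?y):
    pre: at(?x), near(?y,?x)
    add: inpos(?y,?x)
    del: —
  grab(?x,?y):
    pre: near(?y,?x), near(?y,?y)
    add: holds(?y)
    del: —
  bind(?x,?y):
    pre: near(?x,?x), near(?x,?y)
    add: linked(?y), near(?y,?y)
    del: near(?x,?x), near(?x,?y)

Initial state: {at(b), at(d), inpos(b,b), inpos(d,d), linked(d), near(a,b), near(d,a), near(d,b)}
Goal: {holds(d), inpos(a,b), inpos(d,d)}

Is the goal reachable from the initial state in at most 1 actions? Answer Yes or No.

No

1. step(b,d)  →  {at(b), inpos(d,d), near(a,b), near(b,d), near(d,a), near(d,b), near(d,d)}
2. tag(b,a)  →  {at(b), inpos(a,b), inpos(d,d), near(a,b), near(b,d), near(d,a), near(d,b), near(d,d)}
3. grab(b,d)  →  {at(b), holds(d), inpos(a,b), inpos(d,d), near(a,b), near(b,d), near(d,a), near(d,b), near(d,d)}
optimal plan length = 3; 3 > 1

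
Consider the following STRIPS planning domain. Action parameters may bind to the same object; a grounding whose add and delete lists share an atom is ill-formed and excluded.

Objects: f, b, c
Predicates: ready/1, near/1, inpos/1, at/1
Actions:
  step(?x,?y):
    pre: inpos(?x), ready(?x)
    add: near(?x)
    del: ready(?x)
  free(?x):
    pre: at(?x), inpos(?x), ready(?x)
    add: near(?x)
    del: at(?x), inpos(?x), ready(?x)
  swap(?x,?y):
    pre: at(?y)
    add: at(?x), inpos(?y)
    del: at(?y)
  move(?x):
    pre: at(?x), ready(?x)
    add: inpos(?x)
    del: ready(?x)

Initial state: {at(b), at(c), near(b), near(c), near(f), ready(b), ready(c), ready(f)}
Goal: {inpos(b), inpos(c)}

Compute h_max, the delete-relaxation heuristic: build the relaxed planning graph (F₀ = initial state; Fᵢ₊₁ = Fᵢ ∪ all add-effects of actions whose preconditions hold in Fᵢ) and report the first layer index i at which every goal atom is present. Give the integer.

F0 = init (8 atoms)
F1 = F0 ∪ {at(f), inpos(b), inpos(c)}  (11 atoms)
goal ⊆ F1  ⇒  h_max = 1

1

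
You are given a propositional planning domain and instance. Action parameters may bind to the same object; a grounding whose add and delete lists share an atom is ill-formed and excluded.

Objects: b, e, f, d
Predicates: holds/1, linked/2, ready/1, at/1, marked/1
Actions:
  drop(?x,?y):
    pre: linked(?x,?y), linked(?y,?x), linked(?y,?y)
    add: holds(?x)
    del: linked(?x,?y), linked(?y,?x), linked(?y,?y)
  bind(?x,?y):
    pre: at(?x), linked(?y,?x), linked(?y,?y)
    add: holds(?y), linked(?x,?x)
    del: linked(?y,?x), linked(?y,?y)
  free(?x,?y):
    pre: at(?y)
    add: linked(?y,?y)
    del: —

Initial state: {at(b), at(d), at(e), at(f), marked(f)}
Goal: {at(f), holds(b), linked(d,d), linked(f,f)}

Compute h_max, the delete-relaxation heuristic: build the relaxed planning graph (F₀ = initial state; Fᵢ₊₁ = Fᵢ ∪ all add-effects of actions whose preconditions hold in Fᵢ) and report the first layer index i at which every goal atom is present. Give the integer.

2

F0 = init (5 atoms)
F1 = F0 ∪ {linked(b,b), linked(d,d), linked(e,e), linked(f,f)}  (9 atoms)
F2 = F1 ∪ {holds(b), holds(d), holds(e), holds(f)}  (13 atoms)
goal ⊆ F2  ⇒  h_max = 2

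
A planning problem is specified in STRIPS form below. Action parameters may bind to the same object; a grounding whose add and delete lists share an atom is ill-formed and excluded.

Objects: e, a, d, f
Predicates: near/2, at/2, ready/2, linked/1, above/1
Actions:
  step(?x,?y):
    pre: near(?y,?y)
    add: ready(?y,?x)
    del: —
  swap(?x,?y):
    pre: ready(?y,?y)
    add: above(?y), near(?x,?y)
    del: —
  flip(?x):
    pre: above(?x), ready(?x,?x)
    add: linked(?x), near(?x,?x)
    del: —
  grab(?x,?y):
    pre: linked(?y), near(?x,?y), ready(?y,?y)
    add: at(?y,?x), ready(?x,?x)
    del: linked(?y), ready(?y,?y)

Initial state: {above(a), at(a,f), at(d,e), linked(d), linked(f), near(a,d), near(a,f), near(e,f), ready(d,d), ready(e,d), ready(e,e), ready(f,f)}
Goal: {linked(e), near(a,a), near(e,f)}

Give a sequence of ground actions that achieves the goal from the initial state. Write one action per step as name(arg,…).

1. swap(e,e)  →  {above(a), above(e), at(a,f), at(d,e), linked(d), linked(f), near(a,d), near(a,f), near(e,e), near(e,f), ready(d,d), ready(e,d), ready(e,e), ready(f,f)}
2. flip(e)  →  {above(a), above(e), at(a,f), at(d,e), linked(d), linked(e), linked(f), near(a,d), near(a,f), near(e,e), near(e,f), ready(d,d), ready(e,d), ready(e,e), ready(f,f)}
3. grab(a,d)  →  {above(a), above(e), at(a,f), at(d,a), at(d,e), linked(e), linked(f), near(a,d), near(a,f), near(e,e), near(e,f), ready(a,a), ready(e,d), ready(e,e), ready(f,f)}
4. swap(a,a)  →  {above(a), above(e), at(a,f), at(d,a), at(d,e), linked(e), linked(f), near(a,a), near(a,d), near(a,f), near(e,e), near(e,f), ready(a,a), ready(e,d), ready(e,e), ready(f,f)}

swap(e,e); flip(e); grab(a,d); swap(a,a)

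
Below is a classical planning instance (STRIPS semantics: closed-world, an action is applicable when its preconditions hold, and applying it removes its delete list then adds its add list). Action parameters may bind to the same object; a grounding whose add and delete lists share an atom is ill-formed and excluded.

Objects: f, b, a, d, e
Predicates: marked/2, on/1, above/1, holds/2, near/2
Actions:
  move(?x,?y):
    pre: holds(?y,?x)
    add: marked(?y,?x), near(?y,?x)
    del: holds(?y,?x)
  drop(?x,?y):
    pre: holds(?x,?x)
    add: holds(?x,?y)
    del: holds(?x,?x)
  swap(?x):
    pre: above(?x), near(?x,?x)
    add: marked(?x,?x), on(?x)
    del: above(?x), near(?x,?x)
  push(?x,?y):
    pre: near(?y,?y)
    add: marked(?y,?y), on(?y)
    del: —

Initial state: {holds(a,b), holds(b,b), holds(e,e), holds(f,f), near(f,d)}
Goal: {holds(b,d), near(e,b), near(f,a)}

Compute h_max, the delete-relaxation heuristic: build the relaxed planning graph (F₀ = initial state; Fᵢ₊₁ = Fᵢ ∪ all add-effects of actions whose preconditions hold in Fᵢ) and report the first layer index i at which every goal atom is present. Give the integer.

F0 = init (5 atoms)
F1 = F0 ∪ {holds(b,a), holds(b,d), holds(b,e), holds(b,f), holds(e,a), holds(e,b), holds(e,d), holds(e,f), holds(f,a), holds(f,b), holds(f,d), holds(f,e), marked(a,b), marked(b,b), marked(e,e), marked(f,f), near(a,b), near(b,b), near(e,e), near(f,f)}  (25 atoms)
F2 = F1 ∪ {marked(b,a), marked(b,d), marked(b,e), marked(b,f), marked(e,a), marked(e,b), marked(e,d), marked(e,f), marked(f,a), marked(f,b), marked(f,d), marked(f,e), near(b,a), near(b,d), near(b,e), near(b,f), near(e,a), near(e,b), near(e,d), near(e,f), near(f,a), near(f,b), near(f,e), on(b), on(e), on(f)}  (51 atoms)
goal ⊆ F2  ⇒  h_max = 2

2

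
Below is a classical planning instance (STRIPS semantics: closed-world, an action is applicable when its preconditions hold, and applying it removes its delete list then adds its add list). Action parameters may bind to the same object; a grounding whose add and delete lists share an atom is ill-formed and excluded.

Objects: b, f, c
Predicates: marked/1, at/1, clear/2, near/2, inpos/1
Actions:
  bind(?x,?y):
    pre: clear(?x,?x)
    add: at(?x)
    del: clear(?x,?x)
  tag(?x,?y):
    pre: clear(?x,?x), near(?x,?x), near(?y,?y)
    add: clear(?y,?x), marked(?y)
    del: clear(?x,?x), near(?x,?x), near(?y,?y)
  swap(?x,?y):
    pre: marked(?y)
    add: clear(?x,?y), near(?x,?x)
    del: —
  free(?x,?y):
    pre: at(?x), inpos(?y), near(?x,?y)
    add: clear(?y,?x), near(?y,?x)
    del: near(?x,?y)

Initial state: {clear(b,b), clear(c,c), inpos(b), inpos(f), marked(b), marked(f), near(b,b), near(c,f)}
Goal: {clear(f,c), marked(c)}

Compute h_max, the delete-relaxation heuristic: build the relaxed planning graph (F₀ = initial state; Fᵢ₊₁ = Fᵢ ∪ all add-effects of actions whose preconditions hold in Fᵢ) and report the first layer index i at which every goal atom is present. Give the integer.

F0 = init (8 atoms)
F1 = F0 ∪ {at(b), at(c), clear(b,f), clear(c,b), clear(c,f), clear(f,b), clear(f,f), near(c,c), near(f,f)}  (17 atoms)
F2 = F1 ∪ {at(f), clear(b,c), clear(f,c), marked(c), near(f,c)}  (22 atoms)
goal ⊆ F2  ⇒  h_max = 2

2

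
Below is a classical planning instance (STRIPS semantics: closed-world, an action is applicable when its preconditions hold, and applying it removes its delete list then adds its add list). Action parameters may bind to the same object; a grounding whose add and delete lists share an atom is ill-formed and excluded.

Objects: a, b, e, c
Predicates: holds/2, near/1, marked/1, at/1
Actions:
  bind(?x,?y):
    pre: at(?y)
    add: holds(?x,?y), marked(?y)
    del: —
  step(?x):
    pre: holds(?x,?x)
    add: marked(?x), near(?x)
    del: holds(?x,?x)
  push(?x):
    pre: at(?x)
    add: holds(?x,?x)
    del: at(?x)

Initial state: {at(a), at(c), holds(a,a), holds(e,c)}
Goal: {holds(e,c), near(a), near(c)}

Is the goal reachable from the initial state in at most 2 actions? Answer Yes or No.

No

1. bind(c,c)  →  {at(a), at(c), holds(a,a), holds(c,c), holds(e,c), marked(c)}
2. step(a)  →  {at(a), at(c), holds(c,c), holds(e,c), marked(a), marked(c), near(a)}
3. step(c)  →  {at(a), at(c), holds(e,c), marked(a), marked(c), near(a), near(c)}
optimal plan length = 3; 3 > 2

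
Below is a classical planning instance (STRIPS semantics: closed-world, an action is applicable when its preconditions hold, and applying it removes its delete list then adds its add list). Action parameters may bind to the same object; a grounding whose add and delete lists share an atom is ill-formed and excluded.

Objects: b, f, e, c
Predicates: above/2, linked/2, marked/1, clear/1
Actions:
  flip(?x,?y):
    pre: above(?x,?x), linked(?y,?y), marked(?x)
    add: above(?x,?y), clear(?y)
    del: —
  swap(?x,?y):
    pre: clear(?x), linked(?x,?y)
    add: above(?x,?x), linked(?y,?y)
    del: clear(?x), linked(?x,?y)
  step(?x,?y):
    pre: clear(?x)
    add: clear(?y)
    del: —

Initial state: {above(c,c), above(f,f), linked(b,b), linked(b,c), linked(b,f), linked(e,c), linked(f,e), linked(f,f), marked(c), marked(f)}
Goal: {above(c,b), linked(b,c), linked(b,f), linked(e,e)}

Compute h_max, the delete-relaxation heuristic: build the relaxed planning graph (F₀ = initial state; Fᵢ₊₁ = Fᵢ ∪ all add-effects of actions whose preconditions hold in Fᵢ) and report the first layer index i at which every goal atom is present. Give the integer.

F0 = init (10 atoms)
F1 = F0 ∪ {above(c,b), above(c,f), above(f,b), clear(b), clear(f)}  (15 atoms)
F2 = F1 ∪ {above(b,b), clear(c), clear(e), linked(c,c), linked(e,e)}  (20 atoms)
goal ⊆ F2  ⇒  h_max = 2

2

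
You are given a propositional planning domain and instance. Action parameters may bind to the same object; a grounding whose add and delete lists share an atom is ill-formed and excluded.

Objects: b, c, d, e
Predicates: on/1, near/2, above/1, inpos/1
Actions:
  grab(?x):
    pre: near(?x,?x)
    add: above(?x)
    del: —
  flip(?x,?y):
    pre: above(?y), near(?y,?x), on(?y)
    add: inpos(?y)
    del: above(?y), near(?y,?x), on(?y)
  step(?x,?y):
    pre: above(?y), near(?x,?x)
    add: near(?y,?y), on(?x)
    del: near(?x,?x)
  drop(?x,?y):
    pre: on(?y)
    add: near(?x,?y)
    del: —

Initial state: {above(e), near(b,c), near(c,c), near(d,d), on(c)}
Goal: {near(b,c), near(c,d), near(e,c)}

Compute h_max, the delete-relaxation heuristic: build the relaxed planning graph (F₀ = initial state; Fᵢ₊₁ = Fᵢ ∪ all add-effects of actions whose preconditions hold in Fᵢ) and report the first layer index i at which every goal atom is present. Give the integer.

2

F0 = init (5 atoms)
F1 = F0 ∪ {above(c), above(d), near(d,c), near(e,c), near(e,e), on(d)}  (11 atoms)
F2 = F1 ∪ {inpos(c), inpos(d), near(b,d), near(c,d), near(e,d), on(e)}  (17 atoms)
goal ⊆ F2  ⇒  h_max = 2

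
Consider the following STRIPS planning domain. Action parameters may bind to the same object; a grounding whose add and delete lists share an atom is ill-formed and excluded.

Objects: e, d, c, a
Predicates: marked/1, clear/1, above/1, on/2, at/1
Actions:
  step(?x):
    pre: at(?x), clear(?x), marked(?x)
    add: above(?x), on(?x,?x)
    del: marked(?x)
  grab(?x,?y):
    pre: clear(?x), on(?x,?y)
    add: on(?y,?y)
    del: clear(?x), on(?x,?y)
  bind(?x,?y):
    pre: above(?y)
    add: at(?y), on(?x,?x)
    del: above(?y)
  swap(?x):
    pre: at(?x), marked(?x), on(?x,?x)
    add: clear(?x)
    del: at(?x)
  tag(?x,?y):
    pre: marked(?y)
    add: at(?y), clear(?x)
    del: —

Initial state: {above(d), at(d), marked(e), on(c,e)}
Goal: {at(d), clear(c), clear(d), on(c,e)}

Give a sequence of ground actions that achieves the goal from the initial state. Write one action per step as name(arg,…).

tag(d,e); tag(c,e)

1. tag(d,e)  →  {above(d), at(d), at(e), clear(d), marked(e), on(c,e)}
2. tag(c,e)  →  {above(d), at(d), at(e), clear(c), clear(d), marked(e), on(c,e)}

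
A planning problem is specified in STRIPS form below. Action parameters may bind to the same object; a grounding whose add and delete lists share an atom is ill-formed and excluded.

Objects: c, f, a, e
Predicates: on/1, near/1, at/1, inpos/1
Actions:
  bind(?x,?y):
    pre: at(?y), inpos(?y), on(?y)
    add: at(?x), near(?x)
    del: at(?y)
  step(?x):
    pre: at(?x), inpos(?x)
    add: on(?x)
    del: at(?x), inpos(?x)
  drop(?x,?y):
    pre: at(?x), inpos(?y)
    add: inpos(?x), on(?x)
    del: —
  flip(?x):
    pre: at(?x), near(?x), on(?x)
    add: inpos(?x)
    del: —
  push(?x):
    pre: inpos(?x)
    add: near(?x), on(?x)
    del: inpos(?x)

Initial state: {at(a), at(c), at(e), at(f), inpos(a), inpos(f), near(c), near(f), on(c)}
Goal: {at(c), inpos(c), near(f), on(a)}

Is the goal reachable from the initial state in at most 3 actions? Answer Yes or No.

Yes

1. step(a)  →  {at(c), at(e), at(f), inpos(f), near(c), near(f), on(a), on(c)}
2. drop(c,f)  →  {at(c), at(e), at(f), inpos(c), inpos(f), near(c), near(f), on(a), on(c)}
optimal plan length = 2; 2 ≤ 3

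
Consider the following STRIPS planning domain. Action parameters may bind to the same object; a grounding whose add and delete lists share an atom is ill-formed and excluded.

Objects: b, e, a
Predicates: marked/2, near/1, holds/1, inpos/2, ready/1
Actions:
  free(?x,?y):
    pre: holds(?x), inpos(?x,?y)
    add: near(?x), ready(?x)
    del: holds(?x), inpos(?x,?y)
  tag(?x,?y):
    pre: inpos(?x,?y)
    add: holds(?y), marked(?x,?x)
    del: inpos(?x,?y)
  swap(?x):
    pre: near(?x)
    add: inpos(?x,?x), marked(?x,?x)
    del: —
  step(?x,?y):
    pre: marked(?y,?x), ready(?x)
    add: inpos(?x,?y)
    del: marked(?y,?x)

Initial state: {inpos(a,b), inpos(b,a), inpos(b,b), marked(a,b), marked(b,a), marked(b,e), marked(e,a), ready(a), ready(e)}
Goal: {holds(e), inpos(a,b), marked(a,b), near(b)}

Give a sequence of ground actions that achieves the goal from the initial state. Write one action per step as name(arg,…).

1. tag(b,b)  →  {holds(b), inpos(a,b), inpos(b,a), marked(a,b), marked(b,a), marked(b,b), marked(b,e), marked(e,a), ready(a), ready(e)}
2. free(b,a)  →  {inpos(a,b), marked(a,b), marked(b,a), marked(b,b), marked(b,e), marked(e,a), near(b), ready(a), ready(b), ready(e)}
3. step(a,e)  →  {inpos(a,b), inpos(a,e), marked(a,b), marked(b,a), marked(b,b), marked(b,e), near(b), ready(a), ready(b), ready(e)}
4. tag(a,e)  →  {holds(e), inpos(a,b), marked(a,a), marked(a,b), marked(b,a), marked(b,b), marked(b,e), near(b), ready(a), ready(b), ready(e)}

tag(b,b); free(b,a); step(a,e); tag(a,e)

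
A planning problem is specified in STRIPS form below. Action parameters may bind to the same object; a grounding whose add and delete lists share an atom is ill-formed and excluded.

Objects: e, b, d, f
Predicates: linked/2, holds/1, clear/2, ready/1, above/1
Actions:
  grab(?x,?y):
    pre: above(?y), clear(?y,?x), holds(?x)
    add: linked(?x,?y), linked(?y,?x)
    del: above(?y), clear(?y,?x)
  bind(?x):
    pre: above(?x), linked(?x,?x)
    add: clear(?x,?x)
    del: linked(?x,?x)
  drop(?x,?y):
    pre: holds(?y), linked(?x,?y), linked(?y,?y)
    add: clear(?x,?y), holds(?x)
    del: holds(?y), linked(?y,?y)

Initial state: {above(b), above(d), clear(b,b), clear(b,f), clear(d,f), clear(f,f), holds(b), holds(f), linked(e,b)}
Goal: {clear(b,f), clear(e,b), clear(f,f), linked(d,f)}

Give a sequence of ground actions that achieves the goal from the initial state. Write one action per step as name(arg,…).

grab(b,b); grab(f,d); drop(e,b)

1. grab(b,b)  →  {above(d), clear(b,f), clear(d,f), clear(f,f), holds(b), holds(f), linked(b,b), linked(e,b)}
2. grab(f,d)  →  {clear(b,f), clear(f,f), holds(b), holds(f), linked(b,b), linked(d,f), linked(e,b), linked(f,d)}
3. drop(e,b)  →  {clear(b,f), clear(e,b), clear(f,f), holds(e), holds(f), linked(d,f), linked(e,b), linked(f,d)}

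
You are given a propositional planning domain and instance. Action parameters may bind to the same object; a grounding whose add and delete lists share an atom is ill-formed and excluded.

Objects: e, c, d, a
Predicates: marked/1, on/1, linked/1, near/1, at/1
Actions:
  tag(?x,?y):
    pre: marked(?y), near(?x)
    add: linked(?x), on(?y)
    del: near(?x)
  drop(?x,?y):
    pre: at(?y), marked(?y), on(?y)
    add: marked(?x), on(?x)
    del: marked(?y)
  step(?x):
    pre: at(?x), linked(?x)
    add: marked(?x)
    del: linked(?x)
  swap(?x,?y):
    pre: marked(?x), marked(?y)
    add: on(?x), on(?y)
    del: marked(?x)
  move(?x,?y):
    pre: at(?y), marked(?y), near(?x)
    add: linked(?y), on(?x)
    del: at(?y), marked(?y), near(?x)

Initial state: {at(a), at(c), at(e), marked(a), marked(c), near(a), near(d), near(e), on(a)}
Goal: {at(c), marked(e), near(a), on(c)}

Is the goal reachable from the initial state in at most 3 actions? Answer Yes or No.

1. tag(e,c)  →  {at(a), at(c), at(e), linked(e), marked(a), marked(c), near(a), near(d), on(a), on(c)}
2. drop(e,c)  →  {at(a), at(c), at(e), linked(e), marked(a), marked(e), near(a), near(d), on(a), on(c), on(e)}
optimal plan length = 2; 2 ≤ 3

Yes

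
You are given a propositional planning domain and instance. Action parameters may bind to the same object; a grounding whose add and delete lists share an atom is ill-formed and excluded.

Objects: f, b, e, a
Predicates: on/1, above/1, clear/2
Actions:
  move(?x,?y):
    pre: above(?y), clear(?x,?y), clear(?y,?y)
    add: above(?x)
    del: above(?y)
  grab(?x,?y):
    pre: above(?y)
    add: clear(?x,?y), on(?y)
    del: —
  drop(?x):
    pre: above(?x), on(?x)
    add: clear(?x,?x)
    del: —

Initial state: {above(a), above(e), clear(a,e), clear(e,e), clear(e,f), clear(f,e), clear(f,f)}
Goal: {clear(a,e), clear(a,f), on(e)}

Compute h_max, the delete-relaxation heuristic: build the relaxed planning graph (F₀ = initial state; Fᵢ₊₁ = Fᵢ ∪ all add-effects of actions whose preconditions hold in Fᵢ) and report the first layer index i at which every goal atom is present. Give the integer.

2

F0 = init (7 atoms)
F1 = F0 ∪ {above(f), clear(a,a), clear(b,a), clear(b,e), clear(e,a), clear(f,a), on(a), on(e)}  (15 atoms)
F2 = F1 ∪ {above(b), clear(a,f), clear(b,f), on(f)}  (19 atoms)
goal ⊆ F2  ⇒  h_max = 2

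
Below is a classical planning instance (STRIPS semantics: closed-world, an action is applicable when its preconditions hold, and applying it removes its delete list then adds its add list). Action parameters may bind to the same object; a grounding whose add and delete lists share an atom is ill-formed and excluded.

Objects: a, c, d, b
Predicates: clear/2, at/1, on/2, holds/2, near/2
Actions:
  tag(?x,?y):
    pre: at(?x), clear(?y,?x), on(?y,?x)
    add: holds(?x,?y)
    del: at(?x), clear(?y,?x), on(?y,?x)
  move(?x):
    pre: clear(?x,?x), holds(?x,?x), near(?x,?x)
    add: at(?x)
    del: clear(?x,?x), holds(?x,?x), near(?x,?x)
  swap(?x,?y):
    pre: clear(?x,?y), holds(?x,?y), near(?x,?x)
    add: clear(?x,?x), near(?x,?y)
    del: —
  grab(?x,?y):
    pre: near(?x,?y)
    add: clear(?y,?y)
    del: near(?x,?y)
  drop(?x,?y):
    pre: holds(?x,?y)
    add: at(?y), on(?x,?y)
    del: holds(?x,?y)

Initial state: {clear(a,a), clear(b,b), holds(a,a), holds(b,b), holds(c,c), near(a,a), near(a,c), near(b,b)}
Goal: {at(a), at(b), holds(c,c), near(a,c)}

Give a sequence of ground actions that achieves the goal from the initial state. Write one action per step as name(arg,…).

1. move(a)  →  {at(a), clear(b,b), holds(b,b), holds(c,c), near(a,c), near(b,b)}
2. move(b)  →  {at(a), at(b), holds(c,c), near(a,c)}

move(a); move(b)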